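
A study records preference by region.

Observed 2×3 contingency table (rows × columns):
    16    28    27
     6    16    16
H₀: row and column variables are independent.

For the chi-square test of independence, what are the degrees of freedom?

degrees of freedom = 2

df = (r−1)(c−1) = (2−1)·(3−1) = 2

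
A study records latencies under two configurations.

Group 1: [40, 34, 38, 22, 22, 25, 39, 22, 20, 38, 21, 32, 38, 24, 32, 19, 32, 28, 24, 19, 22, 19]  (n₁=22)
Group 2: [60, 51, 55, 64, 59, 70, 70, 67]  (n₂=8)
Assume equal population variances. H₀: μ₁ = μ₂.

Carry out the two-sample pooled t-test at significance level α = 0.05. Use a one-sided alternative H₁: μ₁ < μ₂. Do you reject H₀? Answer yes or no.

reject H₀: yes

x̄₁=27.727, s₁=7.523, n₁=22
x̄₂=62.000, s₂=6.969, n₂=8
s_p² = [21·7.523² + 7·6.969²]/28 = 54.5844
SE = √(s_p²·(1/22+1/8)) = 3.0503
t = (27.727−62.000)/3.0503 = -11.2360
df = 28
p-value (one-sided, H₁ less) = 0.00000
At α=0.05: p < α → reject H₀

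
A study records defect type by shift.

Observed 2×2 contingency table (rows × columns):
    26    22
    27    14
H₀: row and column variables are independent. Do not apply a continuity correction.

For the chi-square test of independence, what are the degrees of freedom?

df = (r−1)(c−1) = (2−1)·(2−1) = 1

degrees of freedom = 1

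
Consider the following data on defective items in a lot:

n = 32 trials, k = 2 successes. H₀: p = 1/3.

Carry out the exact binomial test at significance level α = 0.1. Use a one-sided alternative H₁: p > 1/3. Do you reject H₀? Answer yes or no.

reject H₀: no

Exact binomial: n=32, k=2, p₀=1/3=0.3333
P(X≥2) from Σ C(n,i)·p₀^i·(1−p₀)^(n−i)
p-value (one-sided, H₁ greater) = 0.99996
At α=0.1: p ≥ α → fail to reject H₀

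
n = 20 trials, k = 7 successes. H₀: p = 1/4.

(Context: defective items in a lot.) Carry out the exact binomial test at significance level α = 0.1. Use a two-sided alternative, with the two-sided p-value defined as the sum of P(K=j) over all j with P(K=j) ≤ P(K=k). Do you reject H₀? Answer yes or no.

reject H₀: no

Exact binomial: n=20, k=7, p₀=1/4=0.2500
P(X=j) = C(n,j)·p₀^j·(1−p₀)^(n−j); p = Σ P(X=j) over j with P(X=j) ≤ P(X=7)
p-value (two-sided) = 0.30548
At α=0.1: p ≥ α → fail to reject H₀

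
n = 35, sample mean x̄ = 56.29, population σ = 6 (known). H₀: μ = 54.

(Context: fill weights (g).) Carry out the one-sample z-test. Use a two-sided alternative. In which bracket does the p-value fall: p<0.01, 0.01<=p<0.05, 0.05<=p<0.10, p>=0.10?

SE = σ/√n = 6/√35 = 1.0142
z = (x̄−μ₀)/SE = (56.29−54)/1.0142 = 2.2580
p-value (two-sided) = 0.02395
→ bracket: 0.01<=p<0.05

p-value bracket: 0.01<=p<0.05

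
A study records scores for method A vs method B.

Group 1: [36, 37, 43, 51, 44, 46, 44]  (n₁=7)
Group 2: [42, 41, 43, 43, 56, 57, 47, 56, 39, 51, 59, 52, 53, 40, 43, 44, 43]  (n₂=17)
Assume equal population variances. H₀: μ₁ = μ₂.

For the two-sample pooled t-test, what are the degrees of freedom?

degrees of freedom = 22

df = n₁ + n₂ − 2 = 7 + 17 − 2 = 22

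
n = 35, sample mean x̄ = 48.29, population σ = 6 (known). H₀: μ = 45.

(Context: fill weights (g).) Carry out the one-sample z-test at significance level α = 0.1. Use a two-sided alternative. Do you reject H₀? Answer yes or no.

reject H₀: yes

SE = σ/√n = 6/√35 = 1.0142
z = (x̄−μ₀)/SE = (48.29−45)/1.0142 = 3.2440
p-value (two-sided) = 0.00118
At α=0.1: p < α → reject H₀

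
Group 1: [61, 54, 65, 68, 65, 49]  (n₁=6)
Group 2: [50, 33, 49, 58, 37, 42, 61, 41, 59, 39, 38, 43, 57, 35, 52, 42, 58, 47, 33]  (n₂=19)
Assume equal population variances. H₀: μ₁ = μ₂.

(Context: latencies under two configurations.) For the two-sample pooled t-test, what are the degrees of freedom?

df = n₁ + n₂ − 2 = 6 + 19 − 2 = 23

degrees of freedom = 23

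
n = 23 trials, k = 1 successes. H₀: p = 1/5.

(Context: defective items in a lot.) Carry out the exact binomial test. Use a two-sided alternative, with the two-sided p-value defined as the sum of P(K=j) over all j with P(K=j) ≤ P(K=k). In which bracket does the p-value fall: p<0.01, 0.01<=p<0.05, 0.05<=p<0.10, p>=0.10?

p-value bracket: 0.05<=p<0.10

Exact binomial: n=23, k=1, p₀=1/5=0.2000
P(X=j) = C(n,j)·p₀^j·(1−p₀)^(n−j); p = Σ P(X=j) over j with P(X=j) ≤ P(X=1)
p-value (two-sided) = 0.06719
→ bracket: 0.05<=p<0.10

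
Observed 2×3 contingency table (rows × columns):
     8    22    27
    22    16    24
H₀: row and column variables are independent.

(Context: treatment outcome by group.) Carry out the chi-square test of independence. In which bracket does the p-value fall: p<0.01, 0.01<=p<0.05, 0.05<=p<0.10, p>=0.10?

Row totals [57, 62], col totals [30, 38, 51], n=119
χ² = (8−14.37)²/14.37 + (22−18.20)²/18.20 + (27−24.43)²/24.43 + (22−15.63)²/15.63 + (16−19.80)²/19.80 + (24−26.57)²/26.57 = 7.4603
df = 2
p-value (upper-tail) = 0.02399
→ bracket: 0.01<=p<0.05

p-value bracket: 0.01<=p<0.05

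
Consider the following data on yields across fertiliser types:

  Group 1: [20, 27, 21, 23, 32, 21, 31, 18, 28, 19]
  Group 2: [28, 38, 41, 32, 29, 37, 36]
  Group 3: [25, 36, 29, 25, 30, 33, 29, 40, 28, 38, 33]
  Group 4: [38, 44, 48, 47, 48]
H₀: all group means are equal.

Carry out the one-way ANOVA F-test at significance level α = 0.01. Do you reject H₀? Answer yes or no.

reject H₀: yes

Group means [24.00, 34.43, 31.45, 45.00], grand mean 31.879
SSB = Σnᵢ(x̄ᵢ−x̄)² = 1529.074; SSW = ΣΣ(x−x̄ᵢ)² = 698.442
MSB = 1529.074/3 = 509.6912; MSW = 698.442/29 = 24.0842
F = MSB/MSW = 21.1629
df = (3, 29)
p-value (upper-tail) = 0.00000
At α=0.01: p < α → reject H₀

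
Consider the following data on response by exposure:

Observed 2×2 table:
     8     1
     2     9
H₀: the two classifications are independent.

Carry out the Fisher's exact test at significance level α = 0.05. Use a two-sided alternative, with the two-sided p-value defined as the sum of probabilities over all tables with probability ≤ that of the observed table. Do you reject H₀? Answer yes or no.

reject H₀: yes

Margins: r₁=9, r₂=11, c₁=10, c₂=10, n=20
p_obs = C(9,8)·C(11,2)/C(20,10); sum pmf over tables with pmf ≤ p_obs
p-value (two-sided) = 0.00548
At α=0.05: p < α → reject H₀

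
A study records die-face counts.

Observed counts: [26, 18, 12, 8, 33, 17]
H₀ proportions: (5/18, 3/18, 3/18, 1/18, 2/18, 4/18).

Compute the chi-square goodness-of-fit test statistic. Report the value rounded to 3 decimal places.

n = 114; E_i = n·p_i = [31.67, 19.00, 19.00, 6.33, 12.67, 25.33]
χ² = (26−31.67)²/31.67 + (18−19.00)²/19.00 + (12−19.00)²/19.00 + (8−6.33)²/6.33 + (33−12.67)²/12.67 + (17−25.33)²/25.33 = 39.4658
df = 5

test statistic = 39.466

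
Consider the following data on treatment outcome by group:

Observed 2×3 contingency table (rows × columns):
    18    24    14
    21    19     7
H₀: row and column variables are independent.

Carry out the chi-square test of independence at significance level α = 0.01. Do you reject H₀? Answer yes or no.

reject H₀: no

Row totals [56, 47], col totals [39, 43, 21], n=103
χ² = (18−21.20)²/21.20 + (24−23.38)²/23.38 + (14−11.42)²/11.42 + (21−17.80)²/17.80 + (19−19.62)²/19.62 + (7−9.58)²/9.58 = 2.3772
df = 2
p-value (upper-tail) = 0.30464
At α=0.01: p ≥ α → fail to reject H₀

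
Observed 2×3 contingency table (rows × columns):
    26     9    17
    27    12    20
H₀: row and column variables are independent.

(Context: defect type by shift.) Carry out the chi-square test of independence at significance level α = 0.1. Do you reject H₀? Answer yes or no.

reject H₀: no

Row totals [52, 59], col totals [53, 21, 37], n=111
χ² = (26−24.83)²/24.83 + (9−9.84)²/9.84 + (17−17.33)²/17.33 + (27−28.17)²/28.17 + (12−11.16)²/11.16 + (20−19.67)²/19.67 = 0.2502
df = 2
p-value (upper-tail) = 0.88239
At α=0.1: p ≥ α → fail to reject H₀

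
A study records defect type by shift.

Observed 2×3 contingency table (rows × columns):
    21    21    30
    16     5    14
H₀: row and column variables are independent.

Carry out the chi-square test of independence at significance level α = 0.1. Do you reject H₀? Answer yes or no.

Row totals [72, 35], col totals [37, 26, 44], n=107
χ² = (21−24.90)²/24.90 + (21−17.50)²/17.50 + (30−29.61)²/29.61 + (16−12.10)²/12.10 + (5−8.50)²/8.50 + (14−14.39)²/14.39 = 4.0272
df = 2
p-value (upper-tail) = 0.13351
At α=0.1: p ≥ α → fail to reject H₀

reject H₀: no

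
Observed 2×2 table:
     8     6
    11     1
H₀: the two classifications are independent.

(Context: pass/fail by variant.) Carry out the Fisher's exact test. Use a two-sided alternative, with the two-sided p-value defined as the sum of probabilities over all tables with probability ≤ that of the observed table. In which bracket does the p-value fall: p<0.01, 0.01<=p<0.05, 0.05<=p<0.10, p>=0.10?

p-value bracket: 0.05<=p<0.10

Margins: r₁=14, r₂=12, c₁=19, c₂=7, n=26
p_obs = C(14,8)·C(12,11)/C(26,19); sum pmf over tables with pmf ≤ p_obs
p-value (two-sided) = 0.08087
→ bracket: 0.05<=p<0.10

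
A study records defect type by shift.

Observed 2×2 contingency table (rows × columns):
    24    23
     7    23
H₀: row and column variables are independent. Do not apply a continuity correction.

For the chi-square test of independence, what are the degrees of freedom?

degrees of freedom = 1

df = (r−1)(c−1) = (2−1)·(2−1) = 1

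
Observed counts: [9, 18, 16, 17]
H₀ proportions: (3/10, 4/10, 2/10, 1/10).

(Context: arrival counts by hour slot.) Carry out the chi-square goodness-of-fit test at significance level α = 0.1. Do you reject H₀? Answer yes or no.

reject H₀: yes

n = 60; E_i = n·p_i = [18.00, 24.00, 12.00, 6.00]
χ² = (9−18.00)²/18.00 + (18−24.00)²/24.00 + (16−12.00)²/12.00 + (17−6.00)²/6.00 = 27.5000
df = 3
p-value (upper-tail) = 0.00000
At α=0.1: p < α → reject H₀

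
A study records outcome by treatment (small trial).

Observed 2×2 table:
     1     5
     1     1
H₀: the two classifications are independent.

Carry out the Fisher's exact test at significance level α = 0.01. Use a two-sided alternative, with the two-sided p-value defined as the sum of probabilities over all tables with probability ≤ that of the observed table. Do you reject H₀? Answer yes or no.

reject H₀: no

Margins: r₁=6, r₂=2, c₁=2, c₂=6, n=8
p_obs = C(6,1)·C(2,1)/C(8,2); sum pmf over tables with pmf ≤ p_obs
p-value (two-sided) = 0.46429
At α=0.01: p ≥ α → fail to reject H₀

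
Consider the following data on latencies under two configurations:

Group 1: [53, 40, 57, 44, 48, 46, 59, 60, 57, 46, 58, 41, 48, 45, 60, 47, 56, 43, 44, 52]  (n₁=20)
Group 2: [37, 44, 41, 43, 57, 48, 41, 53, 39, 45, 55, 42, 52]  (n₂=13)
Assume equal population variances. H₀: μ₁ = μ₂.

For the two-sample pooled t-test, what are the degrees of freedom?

df = n₁ + n₂ − 2 = 20 + 13 − 2 = 31

degrees of freedom = 31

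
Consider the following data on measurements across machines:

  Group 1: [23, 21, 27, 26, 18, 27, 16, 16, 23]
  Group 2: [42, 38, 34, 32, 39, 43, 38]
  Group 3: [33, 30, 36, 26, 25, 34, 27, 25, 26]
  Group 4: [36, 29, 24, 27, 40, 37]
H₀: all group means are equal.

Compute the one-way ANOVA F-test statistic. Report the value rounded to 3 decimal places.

Group means [21.89, 38.00, 29.11, 32.17], grand mean 29.613
SSB = Σnᵢ(x̄ᵢ−x̄)² = 1070.744; SSW = ΣΣ(x−x̄ᵢ)² = 598.611
MSB = 1070.744/3 = 356.9146; MSW = 598.611/27 = 22.1708
F = MSB/MSW = 16.0984
df = (3, 27)

test statistic = 16.098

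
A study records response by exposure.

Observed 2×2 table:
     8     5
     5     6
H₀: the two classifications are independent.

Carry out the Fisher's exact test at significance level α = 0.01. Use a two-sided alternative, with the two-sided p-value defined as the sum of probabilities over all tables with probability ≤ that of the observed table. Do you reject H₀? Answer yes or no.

Margins: r₁=13, r₂=11, c₁=13, c₂=11, n=24
p_obs = C(13,8)·C(11,5)/C(24,13); sum pmf over tables with pmf ≤ p_obs
p-value (two-sided) = 0.68239
At α=0.01: p ≥ α → fail to reject H₀

reject H₀: no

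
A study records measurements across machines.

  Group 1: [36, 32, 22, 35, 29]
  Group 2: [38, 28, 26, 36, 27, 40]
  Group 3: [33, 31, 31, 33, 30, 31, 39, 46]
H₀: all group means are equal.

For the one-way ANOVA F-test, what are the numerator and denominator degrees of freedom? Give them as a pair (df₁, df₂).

k = 3 groups, N = 19 total
df = (k−1, N−k) = (3−1, 19−3) = (2, 16)

degrees of freedom = [2, 16]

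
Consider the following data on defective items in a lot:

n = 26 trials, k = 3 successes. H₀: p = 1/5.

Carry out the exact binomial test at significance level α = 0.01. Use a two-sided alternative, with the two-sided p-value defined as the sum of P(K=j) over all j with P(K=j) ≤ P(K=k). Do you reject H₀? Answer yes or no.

reject H₀: no

Exact binomial: n=26, k=3, p₀=1/5=0.2000
P(X=j) = C(n,j)·p₀^j·(1−p₀)^(n−j); p = Σ P(X=j) over j with P(X=j) ≤ P(X=3)
p-value (two-sided) = 0.45947
At α=0.01: p ≥ α → fail to reject H₀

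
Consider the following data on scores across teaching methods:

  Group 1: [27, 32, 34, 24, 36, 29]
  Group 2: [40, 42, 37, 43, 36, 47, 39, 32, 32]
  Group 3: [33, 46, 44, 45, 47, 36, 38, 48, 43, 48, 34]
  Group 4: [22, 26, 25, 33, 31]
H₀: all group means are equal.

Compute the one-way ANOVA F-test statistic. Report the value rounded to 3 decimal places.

test statistic = 12.955

Group means [30.33, 38.67, 42.00, 27.40], grand mean 36.419
SSB = Σnᵢ(x̄ᵢ−x̄)² = 1017.015; SSW = ΣΣ(x−x̄ᵢ)² = 706.533
MSB = 1017.015/3 = 339.0050; MSW = 706.533/27 = 26.1679
F = MSB/MSW = 12.9550
df = (3, 27)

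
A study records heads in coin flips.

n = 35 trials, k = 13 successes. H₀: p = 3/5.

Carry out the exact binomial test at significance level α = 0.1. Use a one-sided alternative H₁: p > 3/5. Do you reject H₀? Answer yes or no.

reject H₀: no

Exact binomial: n=35, k=13, p₀=3/5=0.6000
P(X≥13) from Σ C(n,i)·p₀^i·(1−p₀)^(n−i)
p-value (one-sided, H₁ greater) = 0.99813
At α=0.1: p ≥ α → fail to reject H₀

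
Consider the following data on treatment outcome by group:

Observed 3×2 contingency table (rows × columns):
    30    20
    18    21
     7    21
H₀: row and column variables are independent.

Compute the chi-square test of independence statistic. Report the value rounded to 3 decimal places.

test statistic = 8.844

Row totals [50, 39, 28], col totals [55, 62], n=117
χ² = (30−23.50)²/23.50 + (20−26.50)²/26.50 + (18−18.33)²/18.33 + (21−20.67)²/20.67 + (7−13.16)²/13.16 + (21−14.84)²/14.84 = 8.8436
df = 2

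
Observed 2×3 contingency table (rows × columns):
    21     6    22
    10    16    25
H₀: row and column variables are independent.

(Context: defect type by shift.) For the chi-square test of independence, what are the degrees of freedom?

degrees of freedom = 2

df = (r−1)(c−1) = (2−1)·(3−1) = 2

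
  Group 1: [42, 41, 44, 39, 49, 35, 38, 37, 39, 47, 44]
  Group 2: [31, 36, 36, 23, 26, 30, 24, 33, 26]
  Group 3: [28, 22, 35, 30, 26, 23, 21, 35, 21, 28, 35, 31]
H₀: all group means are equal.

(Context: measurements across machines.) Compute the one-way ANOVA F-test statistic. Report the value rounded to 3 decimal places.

Group means [41.36, 29.44, 27.92], grand mean 32.969
SSB = Σnᵢ(x̄ᵢ−x̄)² = 1193.284; SSW = ΣΣ(x−x̄ᵢ)² = 705.684
MSB = 1193.284/2 = 596.6422; MSW = 705.684/29 = 24.3339
F = MSB/MSW = 24.5189
df = (2, 29)

test statistic = 24.519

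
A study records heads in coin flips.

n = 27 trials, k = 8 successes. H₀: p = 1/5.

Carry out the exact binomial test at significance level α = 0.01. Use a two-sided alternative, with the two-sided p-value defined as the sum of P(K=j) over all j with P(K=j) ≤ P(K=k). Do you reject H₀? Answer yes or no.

reject H₀: no

Exact binomial: n=27, k=8, p₀=1/5=0.2000
P(X=j) = C(n,j)·p₀^j·(1−p₀)^(n−j); p = Σ P(X=j) over j with P(X=j) ≤ P(X=8)
p-value (two-sided) = 0.22734
At α=0.01: p ≥ α → fail to reject H₀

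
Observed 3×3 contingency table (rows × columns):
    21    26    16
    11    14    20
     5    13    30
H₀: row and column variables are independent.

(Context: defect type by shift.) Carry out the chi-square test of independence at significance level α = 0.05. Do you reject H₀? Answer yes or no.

Row totals [63, 45, 48], col totals [37, 53, 66], n=156
χ² = (21−14.94)²/14.94 + (26−21.40)²/21.40 + (16−26.65)²/26.65 + (11−10.67)²/10.67 + (14−15.29)²/15.29 + (20−19.04)²/19.04 + (5−11.38)²/11.38 + (13−16.31)²/16.31 + (30−20.31)²/20.31 = 16.7457
df = 4
p-value (upper-tail) = 0.00217
At α=0.05: p < α → reject H₀

reject H₀: yes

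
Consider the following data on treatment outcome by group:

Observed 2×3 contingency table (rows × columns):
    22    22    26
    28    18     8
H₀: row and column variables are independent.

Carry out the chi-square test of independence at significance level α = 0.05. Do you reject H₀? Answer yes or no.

Row totals [70, 54], col totals [50, 40, 34], n=124
χ² = (22−28.23)²/28.23 + (22−22.58)²/22.58 + (26−19.19)²/19.19 + (28−21.77)²/21.77 + (18−17.42)²/17.42 + (8−14.81)²/14.81 = 8.7302
df = 2
p-value (upper-tail) = 0.01271
At α=0.05: p < α → reject H₀

reject H₀: yes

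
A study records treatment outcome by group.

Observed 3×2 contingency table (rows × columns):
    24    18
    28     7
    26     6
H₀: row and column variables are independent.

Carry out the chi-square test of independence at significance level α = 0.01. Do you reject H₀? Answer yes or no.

reject H₀: no

Row totals [42, 35, 32], col totals [78, 31], n=109
χ² = (24−30.06)²/30.06 + (18−11.94)²/11.94 + (28−25.05)²/25.05 + (7−9.95)²/9.95 + (26−22.90)²/22.90 + (6−9.10)²/9.10 = 6.9909
df = 2
p-value (upper-tail) = 0.03034
At α=0.01: p ≥ α → fail to reject H₀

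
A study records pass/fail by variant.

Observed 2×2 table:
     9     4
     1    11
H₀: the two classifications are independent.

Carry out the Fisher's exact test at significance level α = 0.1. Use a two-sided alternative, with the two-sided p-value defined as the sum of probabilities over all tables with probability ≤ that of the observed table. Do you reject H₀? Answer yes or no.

Margins: r₁=13, r₂=12, c₁=10, c₂=15, n=25
p_obs = C(13,9)·C(12,1)/C(25,10); sum pmf over tables with pmf ≤ p_obs
p-value (two-sided) = 0.00361
At α=0.1: p < α → reject H₀

reject H₀: yes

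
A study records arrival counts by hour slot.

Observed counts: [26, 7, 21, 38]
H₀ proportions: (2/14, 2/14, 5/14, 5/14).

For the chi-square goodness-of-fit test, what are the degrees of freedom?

df = k − 1 = 4 − 1 = 3

degrees of freedom = 3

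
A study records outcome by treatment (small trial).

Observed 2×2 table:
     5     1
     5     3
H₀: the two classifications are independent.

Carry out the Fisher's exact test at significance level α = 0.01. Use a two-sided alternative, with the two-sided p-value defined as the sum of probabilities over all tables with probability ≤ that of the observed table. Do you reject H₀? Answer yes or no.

reject H₀: no

Margins: r₁=6, r₂=8, c₁=10, c₂=4, n=14
p_obs = C(6,5)·C(8,5)/C(14,10); sum pmf over tables with pmf ≤ p_obs
p-value (two-sided) = 0.58042
At α=0.01: p ≥ α → fail to reject H₀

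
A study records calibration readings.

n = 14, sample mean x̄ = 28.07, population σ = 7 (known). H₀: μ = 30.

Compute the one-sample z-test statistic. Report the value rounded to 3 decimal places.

SE = σ/√n = 7/√14 = 1.8708
z = (x̄−μ₀)/SE = (28.07−30)/1.8708 = -1.0316

test statistic = -1.032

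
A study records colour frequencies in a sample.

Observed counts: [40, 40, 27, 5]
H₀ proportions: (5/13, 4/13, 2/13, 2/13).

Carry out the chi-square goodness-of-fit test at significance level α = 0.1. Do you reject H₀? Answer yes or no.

reject H₀: yes

n = 112; E_i = n·p_i = [43.08, 34.46, 17.23, 17.23]
χ² = (40−43.08)²/43.08 + (40−34.46)²/34.46 + (27−17.23)²/17.23 + (5−17.23)²/17.23 = 15.3304
df = 3
p-value (upper-tail) = 0.00156
At α=0.1: p < α → reject H₀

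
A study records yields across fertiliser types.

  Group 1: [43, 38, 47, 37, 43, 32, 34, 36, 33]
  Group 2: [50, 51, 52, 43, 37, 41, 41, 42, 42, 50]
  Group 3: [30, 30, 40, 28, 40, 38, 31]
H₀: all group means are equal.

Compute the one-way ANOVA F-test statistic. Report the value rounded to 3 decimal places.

test statistic = 9.696

Group means [38.11, 44.90, 33.86], grand mean 39.577
SSB = Σnᵢ(x̄ᵢ−x̄)² = 531.700; SSW = ΣΣ(x−x̄ᵢ)² = 630.646
MSB = 531.700/2 = 265.8501; MSW = 630.646/23 = 27.4194
F = MSB/MSW = 9.6957
df = (2, 23)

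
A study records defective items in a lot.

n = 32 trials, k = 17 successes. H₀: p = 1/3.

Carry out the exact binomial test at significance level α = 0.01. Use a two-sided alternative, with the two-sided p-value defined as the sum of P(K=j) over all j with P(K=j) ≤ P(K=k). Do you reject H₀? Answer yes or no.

Exact binomial: n=32, k=17, p₀=1/3=0.3333
P(X=j) = C(n,j)·p₀^j·(1−p₀)^(n−j); p = Σ P(X=j) over j with P(X=j) ≤ P(X=17)
p-value (two-sided) = 0.02337
At α=0.01: p ≥ α → fail to reject H₀

reject H₀: no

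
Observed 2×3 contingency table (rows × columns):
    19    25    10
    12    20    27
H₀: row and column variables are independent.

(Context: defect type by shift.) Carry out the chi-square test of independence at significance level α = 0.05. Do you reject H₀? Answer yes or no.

Row totals [54, 59], col totals [31, 45, 37], n=113
χ² = (19−14.81)²/14.81 + (25−21.50)²/21.50 + (10−17.68)²/17.68 + (12−16.19)²/16.19 + (20−23.50)²/23.50 + (27−19.32)²/19.32 = 9.7449
df = 2
p-value (upper-tail) = 0.00765
At α=0.05: p < α → reject H₀

reject H₀: yes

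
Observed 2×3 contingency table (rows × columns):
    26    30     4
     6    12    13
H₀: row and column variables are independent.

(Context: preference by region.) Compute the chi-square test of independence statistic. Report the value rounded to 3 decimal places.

test statistic = 17.516

Row totals [60, 31], col totals [32, 42, 17], n=91
χ² = (26−21.10)²/21.10 + (30−27.69)²/27.69 + (4−11.21)²/11.21 + (6−10.90)²/10.90 + (12−14.31)²/14.31 + (13−5.79)²/5.79 = 17.5161
df = 2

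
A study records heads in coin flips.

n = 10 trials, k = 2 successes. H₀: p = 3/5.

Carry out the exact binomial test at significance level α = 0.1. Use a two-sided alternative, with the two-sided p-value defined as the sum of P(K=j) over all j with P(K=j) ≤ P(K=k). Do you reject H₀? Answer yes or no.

Exact binomial: n=10, k=2, p₀=3/5=0.6000
P(X=j) = C(n,j)·p₀^j·(1−p₀)^(n−j); p = Σ P(X=j) over j with P(X=j) ≤ P(X=2)
p-value (two-sided) = 0.01834
At α=0.1: p < α → reject H₀

reject H₀: yes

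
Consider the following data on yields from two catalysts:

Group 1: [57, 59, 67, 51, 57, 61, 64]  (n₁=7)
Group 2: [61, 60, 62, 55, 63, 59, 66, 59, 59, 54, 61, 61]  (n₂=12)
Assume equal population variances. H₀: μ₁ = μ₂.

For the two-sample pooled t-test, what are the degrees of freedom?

df = n₁ + n₂ − 2 = 7 + 12 − 2 = 17

degrees of freedom = 17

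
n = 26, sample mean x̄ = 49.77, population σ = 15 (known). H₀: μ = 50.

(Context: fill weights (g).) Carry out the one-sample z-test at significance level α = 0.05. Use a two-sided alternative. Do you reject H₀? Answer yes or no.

reject H₀: no

SE = σ/√n = 15/√26 = 2.9417
z = (x̄−μ₀)/SE = (49.77−50)/2.9417 = -0.0782
p-value (two-sided) = 0.93768
At α=0.05: p ≥ α → fail to reject H₀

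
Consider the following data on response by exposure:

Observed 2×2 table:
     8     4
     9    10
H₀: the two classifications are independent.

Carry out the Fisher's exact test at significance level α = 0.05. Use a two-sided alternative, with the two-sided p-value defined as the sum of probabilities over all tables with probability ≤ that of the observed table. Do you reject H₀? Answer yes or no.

Margins: r₁=12, r₂=19, c₁=17, c₂=14, n=31
p_obs = C(12,8)·C(19,9)/C(31,17); sum pmf over tables with pmf ≤ p_obs
p-value (two-sided) = 0.46074
At α=0.05: p ≥ α → fail to reject H₀

reject H₀: no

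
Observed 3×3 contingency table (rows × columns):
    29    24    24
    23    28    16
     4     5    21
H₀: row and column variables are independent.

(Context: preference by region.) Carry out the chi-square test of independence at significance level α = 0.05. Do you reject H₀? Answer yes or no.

reject H₀: yes

Row totals [77, 67, 30], col totals [56, 57, 61], n=174
χ² = (29−24.78)²/24.78 + (24−25.22)²/25.22 + (24−26.99)²/26.99 + (23−21.56)²/21.56 + (28−21.95)²/21.95 + (16−23.49)²/23.49 + (4−9.66)²/9.66 + (5−9.83)²/9.83 + (21−10.52)²/10.52 = 21.3936
df = 4
p-value (upper-tail) = 0.00026
At α=0.05: p < α → reject H₀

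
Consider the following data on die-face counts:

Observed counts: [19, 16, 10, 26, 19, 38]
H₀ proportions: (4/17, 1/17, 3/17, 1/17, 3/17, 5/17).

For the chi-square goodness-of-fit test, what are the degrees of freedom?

df = k − 1 = 6 − 1 = 5

degrees of freedom = 5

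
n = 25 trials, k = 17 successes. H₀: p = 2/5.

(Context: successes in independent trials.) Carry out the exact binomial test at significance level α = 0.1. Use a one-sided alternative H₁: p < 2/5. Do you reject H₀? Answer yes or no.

Exact binomial: n=25, k=17, p₀=2/5=0.4000
P(X≤17) from Σ C(n,i)·p₀^i·(1−p₀)^(n−i)
p-value (one-sided, H₁ less) = 0.99879
At α=0.1: p ≥ α → fail to reject H₀

reject H₀: no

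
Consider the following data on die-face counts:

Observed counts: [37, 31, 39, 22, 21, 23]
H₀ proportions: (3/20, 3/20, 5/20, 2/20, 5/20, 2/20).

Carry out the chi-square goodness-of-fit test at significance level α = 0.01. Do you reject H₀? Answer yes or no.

n = 173; E_i = n·p_i = [25.95, 25.95, 43.25, 17.30, 43.25, 17.30]
χ² = (37−25.95)²/25.95 + (31−25.95)²/25.95 + (39−43.25)²/43.25 + (22−17.30)²/17.30 + (21−43.25)²/43.25 + (23−17.30)²/17.30 = 20.7071
df = 5
p-value (upper-tail) = 0.00092
At α=0.01: p < α → reject H₀

reject H₀: yes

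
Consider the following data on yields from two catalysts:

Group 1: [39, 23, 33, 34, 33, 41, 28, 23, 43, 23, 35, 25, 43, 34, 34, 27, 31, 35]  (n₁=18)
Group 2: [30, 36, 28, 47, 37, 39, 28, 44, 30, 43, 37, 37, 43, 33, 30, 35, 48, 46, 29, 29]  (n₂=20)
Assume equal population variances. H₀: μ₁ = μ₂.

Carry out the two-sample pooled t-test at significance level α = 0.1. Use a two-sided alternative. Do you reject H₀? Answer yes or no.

reject H₀: yes

x̄₁=32.444, s₁=6.573, n₁=18
x̄₂=36.450, s₂=6.802, n₂=20
s_p² = [17·6.573² + 19·6.802²]/36 = 44.8165
SE = √(s_p²·(1/18+1/20)) = 2.1750
t = (32.444−36.450)/2.1750 = -1.8416
df = 36
p-value (two-sided) = 0.07378
At α=0.1: p < α → reject H₀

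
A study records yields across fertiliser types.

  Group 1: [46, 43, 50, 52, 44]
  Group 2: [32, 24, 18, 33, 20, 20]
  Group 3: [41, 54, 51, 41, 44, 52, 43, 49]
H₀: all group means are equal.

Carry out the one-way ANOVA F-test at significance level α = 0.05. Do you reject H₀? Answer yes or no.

reject H₀: yes

Group means [47.00, 24.50, 46.88], grand mean 39.842
SSB = Σnᵢ(x̄ᵢ−x̄)² = 2064.151; SSW = ΣΣ(x−x̄ᵢ)² = 462.375
MSB = 2064.151/2 = 1032.0757; MSW = 462.375/16 = 28.8984
F = MSB/MSW = 35.7139
df = (2, 16)
p-value (upper-tail) = 0.00000
At α=0.05: p < α → reject H₀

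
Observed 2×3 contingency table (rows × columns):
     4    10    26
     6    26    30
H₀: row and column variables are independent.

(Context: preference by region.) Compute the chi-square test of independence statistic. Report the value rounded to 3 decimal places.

Row totals [40, 62], col totals [10, 36, 56], n=102
χ² = (4−3.92)²/3.92 + (10−14.12)²/14.12 + (26−21.96)²/21.96 + (6−6.08)²/6.08 + (26−21.88)²/21.88 + (30−34.04)²/34.04 = 3.2006
df = 2

test statistic = 3.201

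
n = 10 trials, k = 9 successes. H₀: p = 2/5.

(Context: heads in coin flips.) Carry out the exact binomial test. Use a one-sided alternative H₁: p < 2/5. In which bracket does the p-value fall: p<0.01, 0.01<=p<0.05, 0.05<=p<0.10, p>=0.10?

Exact binomial: n=10, k=9, p₀=2/5=0.4000
P(X≤9) from Σ C(n,i)·p₀^i·(1−p₀)^(n−i)
p-value (one-sided, H₁ less) = 0.99990
→ bracket: p>=0.10

p-value bracket: p>=0.10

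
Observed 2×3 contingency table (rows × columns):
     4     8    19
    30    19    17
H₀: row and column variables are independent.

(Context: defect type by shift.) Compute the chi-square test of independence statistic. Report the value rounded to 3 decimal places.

Row totals [31, 66], col totals [34, 27, 36], n=97
χ² = (4−10.87)²/10.87 + (8−8.63)²/8.63 + (19−11.51)²/11.51 + (30−23.13)²/23.13 + (19−18.37)²/18.37 + (17−24.49)²/24.49 = 13.6192
df = 2

test statistic = 13.619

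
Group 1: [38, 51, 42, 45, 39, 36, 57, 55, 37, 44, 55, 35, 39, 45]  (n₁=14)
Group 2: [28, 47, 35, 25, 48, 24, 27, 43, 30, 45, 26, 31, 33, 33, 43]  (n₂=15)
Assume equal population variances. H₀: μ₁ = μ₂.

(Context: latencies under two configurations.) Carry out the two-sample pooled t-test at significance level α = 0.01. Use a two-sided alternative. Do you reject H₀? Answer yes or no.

x̄₁=44.143, s₁=7.574, n₁=14
x̄₂=34.533, s₂=8.459, n₂=15
s_p² = [13·7.574² + 14·8.459²]/27 = 64.7203
SE = √(s_p²·(1/14+1/15)) = 2.9896
t = (44.143−34.533)/2.9896 = 3.2143
df = 27
p-value (two-sided) = 0.00338
At α=0.01: p < α → reject H₀

reject H₀: yes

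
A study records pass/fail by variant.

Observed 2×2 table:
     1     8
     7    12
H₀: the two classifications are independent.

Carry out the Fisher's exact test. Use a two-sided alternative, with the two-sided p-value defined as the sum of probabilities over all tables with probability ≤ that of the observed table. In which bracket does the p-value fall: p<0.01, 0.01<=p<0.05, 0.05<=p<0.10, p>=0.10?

p-value bracket: p>=0.10

Margins: r₁=9, r₂=19, c₁=8, c₂=20, n=28
p_obs = C(9,1)·C(19,7)/C(28,8); sum pmf over tables with pmf ≤ p_obs
p-value (two-sided) = 0.21435
→ bracket: p>=0.10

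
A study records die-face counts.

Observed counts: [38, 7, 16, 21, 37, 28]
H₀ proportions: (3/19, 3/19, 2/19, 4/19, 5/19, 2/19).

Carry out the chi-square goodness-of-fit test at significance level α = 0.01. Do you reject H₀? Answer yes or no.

n = 147; E_i = n·p_i = [23.21, 23.21, 15.47, 30.95, 38.68, 15.47]
χ² = (38−23.21)²/23.21 + (7−23.21)²/23.21 + (16−15.47)²/15.47 + (21−30.95)²/30.95 + (37−38.68)²/38.68 + (28−15.47)²/15.47 = 34.1743
df = 5
p-value (upper-tail) = 0.00000
At α=0.01: p < α → reject H₀

reject H₀: yes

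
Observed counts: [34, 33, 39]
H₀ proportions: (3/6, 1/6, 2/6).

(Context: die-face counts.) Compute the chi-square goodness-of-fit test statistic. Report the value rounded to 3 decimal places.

n = 106; E_i = n·p_i = [53.00, 17.67, 35.33]
χ² = (34−53.00)²/53.00 + (33−17.67)²/17.67 + (39−35.33)²/35.33 = 20.5000
df = 2

test statistic = 20.500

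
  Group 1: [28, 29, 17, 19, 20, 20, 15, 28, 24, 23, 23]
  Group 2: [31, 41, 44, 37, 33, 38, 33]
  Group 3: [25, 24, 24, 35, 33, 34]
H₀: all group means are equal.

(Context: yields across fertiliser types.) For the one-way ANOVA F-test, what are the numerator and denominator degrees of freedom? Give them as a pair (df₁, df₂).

degrees of freedom = [2, 21]

k = 3 groups, N = 24 total
df = (k−1, N−k) = (3−1, 24−3) = (2, 21)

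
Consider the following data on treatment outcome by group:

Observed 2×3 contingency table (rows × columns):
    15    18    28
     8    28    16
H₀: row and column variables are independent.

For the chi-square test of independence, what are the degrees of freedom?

degrees of freedom = 2

df = (r−1)(c−1) = (2−1)·(3−1) = 2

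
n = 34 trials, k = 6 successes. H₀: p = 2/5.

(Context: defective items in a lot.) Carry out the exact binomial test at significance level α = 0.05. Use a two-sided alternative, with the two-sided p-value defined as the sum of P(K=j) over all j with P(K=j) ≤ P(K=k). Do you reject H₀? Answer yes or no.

reject H₀: yes

Exact binomial: n=34, k=6, p₀=2/5=0.4000
P(X=j) = C(n,j)·p₀^j·(1−p₀)^(n−j); p = Σ P(X=j) over j with P(X=j) ≤ P(X=6)
p-value (two-sided) = 0.00788
At α=0.05: p < α → reject H₀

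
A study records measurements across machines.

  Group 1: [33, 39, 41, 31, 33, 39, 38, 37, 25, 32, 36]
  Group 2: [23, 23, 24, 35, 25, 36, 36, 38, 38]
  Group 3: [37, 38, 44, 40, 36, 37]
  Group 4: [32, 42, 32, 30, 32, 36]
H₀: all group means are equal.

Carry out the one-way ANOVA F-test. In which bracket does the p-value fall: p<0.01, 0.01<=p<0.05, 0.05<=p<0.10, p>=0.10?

Group means [34.91, 30.89, 38.67, 34.00], grand mean 34.312
SSB = Σnᵢ(x̄ᵢ−x̄)² = 223.744; SSW = ΣΣ(x−x̄ᵢ)² = 731.131
MSB = 223.744/3 = 74.5812; MSW = 731.131/28 = 26.1118
F = MSB/MSW = 2.8562
df = (3, 28)
p-value (upper-tail) = 0.05494
→ bracket: 0.05<=p<0.10

p-value bracket: 0.05<=p<0.10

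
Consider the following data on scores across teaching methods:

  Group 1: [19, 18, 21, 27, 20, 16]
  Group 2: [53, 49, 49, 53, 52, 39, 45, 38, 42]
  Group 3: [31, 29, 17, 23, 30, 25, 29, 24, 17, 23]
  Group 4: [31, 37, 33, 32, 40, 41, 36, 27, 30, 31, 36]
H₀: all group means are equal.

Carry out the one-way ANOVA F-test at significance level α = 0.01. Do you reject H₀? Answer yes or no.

Group means [20.17, 46.67, 24.80, 34.00], grand mean 32.306
SSB = Σnᵢ(x̄ᵢ−x̄)² = 3335.206; SSW = ΣΣ(x−x̄ᵢ)² = 768.433
MSB = 3335.206/3 = 1111.7352; MSW = 768.433/32 = 24.0135
F = MSB/MSW = 46.2962
df = (3, 32)
p-value (upper-tail) = 0.00000
At α=0.01: p < α → reject H₀

reject H₀: yes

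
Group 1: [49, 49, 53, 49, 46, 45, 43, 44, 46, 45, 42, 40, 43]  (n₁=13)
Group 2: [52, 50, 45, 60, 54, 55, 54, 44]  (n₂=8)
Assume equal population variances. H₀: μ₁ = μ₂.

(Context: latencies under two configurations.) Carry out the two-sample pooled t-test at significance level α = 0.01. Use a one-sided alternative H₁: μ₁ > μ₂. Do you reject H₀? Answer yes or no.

x̄₁=45.692, s₁=3.545, n₁=13
x̄₂=51.750, s₂=5.312, n₂=8
s_p² = [12·3.545² + 7·5.312²]/19 = 18.3300
SE = √(s_p²·(1/13+1/8)) = 1.9239
t = (45.692−51.750)/1.9239 = -3.1487
df = 19
p-value (one-sided, H₁ greater) = 0.99736
At α=0.01: p ≥ α → fail to reject H₀

reject H₀: no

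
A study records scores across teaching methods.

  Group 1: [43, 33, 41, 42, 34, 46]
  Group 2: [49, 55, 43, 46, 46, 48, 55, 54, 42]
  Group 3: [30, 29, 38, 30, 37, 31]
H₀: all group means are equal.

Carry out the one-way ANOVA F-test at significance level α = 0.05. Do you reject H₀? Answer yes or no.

reject H₀: yes

Group means [39.83, 48.67, 32.50], grand mean 41.524
SSB = Σnᵢ(x̄ᵢ−x̄)² = 964.905; SSW = ΣΣ(x−x̄ᵢ)² = 412.333
MSB = 964.905/2 = 482.4524; MSW = 412.333/18 = 22.9074
F = MSB/MSW = 21.0610
df = (2, 18)
p-value (upper-tail) = 0.00002
At α=0.05: p < α → reject H₀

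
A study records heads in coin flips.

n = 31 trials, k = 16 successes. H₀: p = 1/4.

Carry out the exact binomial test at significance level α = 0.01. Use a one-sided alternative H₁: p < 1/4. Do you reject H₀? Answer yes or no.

Exact binomial: n=31, k=16, p₀=1/4=0.2500
P(X≤16) from Σ C(n,i)·p₀^i·(1−p₀)^(n−i)
p-value (one-sided, H₁ less) = 0.99963
At α=0.01: p ≥ α → fail to reject H₀

reject H₀: no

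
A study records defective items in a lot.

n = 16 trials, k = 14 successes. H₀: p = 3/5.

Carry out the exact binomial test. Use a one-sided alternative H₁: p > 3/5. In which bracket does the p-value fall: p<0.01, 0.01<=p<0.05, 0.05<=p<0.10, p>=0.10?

p-value bracket: 0.01<=p<0.05

Exact binomial: n=16, k=14, p₀=3/5=0.6000
P(X≥14) from Σ C(n,i)·p₀^i·(1−p₀)^(n−i)
p-value (one-sided, H₁ greater) = 0.01834
→ bracket: 0.01<=p<0.05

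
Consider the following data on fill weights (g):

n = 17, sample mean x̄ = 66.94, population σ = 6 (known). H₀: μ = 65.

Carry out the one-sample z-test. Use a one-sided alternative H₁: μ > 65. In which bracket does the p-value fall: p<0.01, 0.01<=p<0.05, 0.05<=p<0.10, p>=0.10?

SE = σ/√n = 6/√17 = 1.4552
z = (x̄−μ₀)/SE = (66.94−65)/1.4552 = 1.3331
p-value (one-sided, H₁ greater) = 0.09124
→ bracket: 0.05<=p<0.10

p-value bracket: 0.05<=p<0.10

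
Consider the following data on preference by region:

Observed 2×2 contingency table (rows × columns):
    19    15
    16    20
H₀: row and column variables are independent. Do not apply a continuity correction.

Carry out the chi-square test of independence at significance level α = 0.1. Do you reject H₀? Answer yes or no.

Row totals [34, 36], col totals [35, 35], n=70
χ² = (19−17.00)²/17.00 + (15−17.00)²/17.00 + (16−18.00)²/18.00 + (20−18.00)²/18.00 = 0.9150
df = 1
p-value (upper-tail) = 0.33878
At α=0.1: p ≥ α → fail to reject H₀

reject H₀: no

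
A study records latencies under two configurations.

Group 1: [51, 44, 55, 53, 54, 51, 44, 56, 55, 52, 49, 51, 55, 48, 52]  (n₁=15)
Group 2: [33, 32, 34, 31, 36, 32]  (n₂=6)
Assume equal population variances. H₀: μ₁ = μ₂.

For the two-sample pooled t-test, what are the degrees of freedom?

degrees of freedom = 19

df = n₁ + n₂ − 2 = 15 + 6 − 2 = 19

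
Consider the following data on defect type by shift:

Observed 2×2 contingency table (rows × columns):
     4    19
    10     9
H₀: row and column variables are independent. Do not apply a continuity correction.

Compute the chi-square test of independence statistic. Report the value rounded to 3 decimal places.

Row totals [23, 19], col totals [14, 28], n=42
χ² = (4−7.67)²/7.67 + (19−15.33)²/15.33 + (10−6.33)²/6.33 + (9−12.67)²/12.67 = 5.8146
df = 1

test statistic = 5.815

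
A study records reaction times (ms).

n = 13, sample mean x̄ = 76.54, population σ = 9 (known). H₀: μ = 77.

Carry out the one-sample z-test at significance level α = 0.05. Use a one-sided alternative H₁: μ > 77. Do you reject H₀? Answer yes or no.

reject H₀: no

SE = σ/√n = 9/√13 = 2.4962
z = (x̄−μ₀)/SE = (76.54−77)/2.4962 = -0.1843
p-value (one-sided, H₁ greater) = 0.57310
At α=0.05: p ≥ α → fail to reject H₀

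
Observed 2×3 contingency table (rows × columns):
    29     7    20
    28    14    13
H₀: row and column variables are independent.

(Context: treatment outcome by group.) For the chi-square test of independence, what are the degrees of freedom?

df = (r−1)(c−1) = (2−1)·(3−1) = 2

degrees of freedom = 2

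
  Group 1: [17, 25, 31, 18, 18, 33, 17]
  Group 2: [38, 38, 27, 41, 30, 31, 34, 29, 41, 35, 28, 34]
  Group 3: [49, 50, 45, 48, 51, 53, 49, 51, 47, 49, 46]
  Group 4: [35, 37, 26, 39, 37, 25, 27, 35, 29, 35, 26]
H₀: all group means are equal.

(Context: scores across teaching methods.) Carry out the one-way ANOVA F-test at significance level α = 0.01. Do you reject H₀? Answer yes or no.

reject H₀: yes

Group means [22.71, 33.83, 48.91, 31.91], grand mean 35.463
SSB = Σnᵢ(x̄ᵢ−x̄)² = 3297.282; SSW = ΣΣ(x−x̄ᵢ)² = 890.913
MSB = 3297.282/3 = 1099.0939; MSW = 890.913/37 = 24.0787
F = MSB/MSW = 45.6458
df = (3, 37)
p-value (upper-tail) = 0.00000
At α=0.01: p < α → reject H₀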